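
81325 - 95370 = - 14045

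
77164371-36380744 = 40783627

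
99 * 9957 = 985743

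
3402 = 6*567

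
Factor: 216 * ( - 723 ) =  - 2^3*3^4*241^1 = -156168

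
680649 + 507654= 1188303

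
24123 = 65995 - 41872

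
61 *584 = 35624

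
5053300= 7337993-2284693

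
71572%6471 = 391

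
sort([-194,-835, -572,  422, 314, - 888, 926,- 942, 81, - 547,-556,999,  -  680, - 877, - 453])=[ - 942, - 888, - 877 , - 835, -680, - 572, - 556, - 547, - 453, - 194,81,314, 422 , 926, 999 ] 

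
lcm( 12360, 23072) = 346080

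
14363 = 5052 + 9311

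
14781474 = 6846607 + 7934867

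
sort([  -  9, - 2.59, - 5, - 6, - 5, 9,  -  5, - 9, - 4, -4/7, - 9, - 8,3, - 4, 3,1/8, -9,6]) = [- 9, - 9,  -  9 , - 9, - 8 , - 6 , - 5, - 5, - 5, - 4,-4, - 2.59,  -  4/7,1/8,3,3,  6,9] 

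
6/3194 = 3/1597 = 0.00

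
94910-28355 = 66555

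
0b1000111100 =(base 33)HB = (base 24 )NK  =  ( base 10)572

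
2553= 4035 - 1482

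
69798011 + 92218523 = 162016534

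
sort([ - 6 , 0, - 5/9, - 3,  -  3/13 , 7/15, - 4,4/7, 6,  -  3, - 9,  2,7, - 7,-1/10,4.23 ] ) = [ - 9, - 7, - 6, - 4, - 3, -3, - 5/9, - 3/13,  -  1/10,  0, 7/15,4/7 , 2, 4.23,6, 7 ]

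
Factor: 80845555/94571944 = 2^( - 3 )*5^1*7^1*37^1*163^1 * 383^1  *1907^ (-1)*6199^( - 1 )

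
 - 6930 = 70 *( - 99)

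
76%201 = 76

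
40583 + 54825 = 95408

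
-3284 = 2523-5807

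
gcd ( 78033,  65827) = 1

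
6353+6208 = 12561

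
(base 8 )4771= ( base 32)2FP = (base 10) 2553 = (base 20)67D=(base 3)10111120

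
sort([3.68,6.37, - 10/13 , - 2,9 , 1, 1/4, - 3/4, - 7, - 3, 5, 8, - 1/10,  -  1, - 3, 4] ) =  [ - 7, - 3, - 3, - 2, - 1, - 10/13, - 3/4,-1/10,1/4,  1,  3.68, 4,5,  6.37, 8,9]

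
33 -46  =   - 13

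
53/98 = 53/98=0.54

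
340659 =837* 407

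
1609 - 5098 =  - 3489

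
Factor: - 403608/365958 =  -2^2*3^( - 5 )*67^1 = -  268/243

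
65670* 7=459690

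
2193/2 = 2193/2 = 1096.50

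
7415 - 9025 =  - 1610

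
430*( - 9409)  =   - 4045870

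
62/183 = 62/183 = 0.34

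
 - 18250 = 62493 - 80743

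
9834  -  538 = 9296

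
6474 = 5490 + 984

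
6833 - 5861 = 972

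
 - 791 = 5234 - 6025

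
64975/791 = 82 + 1/7 = 82.14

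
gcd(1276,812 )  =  116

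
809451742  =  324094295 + 485357447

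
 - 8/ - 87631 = 8/87631  =  0.00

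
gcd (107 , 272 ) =1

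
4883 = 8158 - 3275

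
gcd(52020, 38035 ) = 5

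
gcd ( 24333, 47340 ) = 3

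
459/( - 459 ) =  - 1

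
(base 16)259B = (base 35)7u2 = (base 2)10010110011011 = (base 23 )i4d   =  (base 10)9627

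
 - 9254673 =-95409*97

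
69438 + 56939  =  126377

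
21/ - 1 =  - 21/1= - 21.00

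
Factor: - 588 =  - 2^2*3^1*7^2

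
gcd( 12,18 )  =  6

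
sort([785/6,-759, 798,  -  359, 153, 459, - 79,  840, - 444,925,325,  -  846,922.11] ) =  [ - 846,-759,- 444, - 359, - 79,785/6, 153,325,  459, 798,840,922.11,925]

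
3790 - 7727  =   - 3937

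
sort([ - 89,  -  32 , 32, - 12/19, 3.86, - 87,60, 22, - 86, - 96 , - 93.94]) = [ - 96, - 93.94,  -  89, - 87, - 86, - 32, -12/19, 3.86,22,32,  60 ]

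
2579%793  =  200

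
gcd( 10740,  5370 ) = 5370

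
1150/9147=1150/9147 = 0.13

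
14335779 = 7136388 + 7199391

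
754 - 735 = 19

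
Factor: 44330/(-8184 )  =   - 65/12=- 2^( - 2 ) * 3^( - 1 )*5^1 * 13^1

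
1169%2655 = 1169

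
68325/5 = 13665= 13665.00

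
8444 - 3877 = 4567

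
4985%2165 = 655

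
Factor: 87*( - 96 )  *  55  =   -2^5 * 3^2*5^1 * 11^1 * 29^1 = - 459360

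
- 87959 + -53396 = - 141355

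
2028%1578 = 450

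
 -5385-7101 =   -  12486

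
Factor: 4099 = 4099^1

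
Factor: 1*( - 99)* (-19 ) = 3^2*11^1*19^1 = 1881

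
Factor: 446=2^1 * 223^1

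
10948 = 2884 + 8064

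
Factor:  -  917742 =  - 2^1*3^1*7^1* 21851^1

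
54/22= 2 + 5/11 = 2.45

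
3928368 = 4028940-100572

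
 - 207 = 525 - 732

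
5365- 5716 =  - 351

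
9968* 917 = 9140656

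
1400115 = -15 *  (-93341) 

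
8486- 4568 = 3918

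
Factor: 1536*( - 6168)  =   - 9474048 = - 2^12*3^2*257^1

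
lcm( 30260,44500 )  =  756500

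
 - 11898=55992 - 67890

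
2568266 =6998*367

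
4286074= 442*9697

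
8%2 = 0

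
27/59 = 27/59= 0.46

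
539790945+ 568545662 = 1108336607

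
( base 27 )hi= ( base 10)477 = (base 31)FC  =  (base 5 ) 3402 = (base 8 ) 735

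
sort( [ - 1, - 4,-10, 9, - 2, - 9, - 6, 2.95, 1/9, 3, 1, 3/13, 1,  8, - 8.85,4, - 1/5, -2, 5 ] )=[ - 10, - 9, - 8.85,-6, - 4, - 2, - 2,- 1, - 1/5, 1/9, 3/13,1, 1, 2.95 , 3 , 4,  5, 8, 9] 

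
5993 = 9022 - 3029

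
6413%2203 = 2007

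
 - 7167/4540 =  - 7167/4540 = -1.58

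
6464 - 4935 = 1529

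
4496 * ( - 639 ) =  -2872944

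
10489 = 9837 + 652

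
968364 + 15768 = 984132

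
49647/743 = 49647/743 =66.82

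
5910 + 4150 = 10060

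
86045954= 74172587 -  - 11873367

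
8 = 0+8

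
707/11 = 64 + 3/11= 64.27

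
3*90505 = 271515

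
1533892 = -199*( - 7708 )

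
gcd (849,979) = 1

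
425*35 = 14875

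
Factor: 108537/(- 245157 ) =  - 143/323 = - 11^1*13^1*17^( - 1) *19^( - 1)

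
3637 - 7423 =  -3786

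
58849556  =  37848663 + 21000893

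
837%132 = 45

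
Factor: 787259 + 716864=137^1*10979^1 = 1504123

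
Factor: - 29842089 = -3^1*17^1*157^1 * 3727^1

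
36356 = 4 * 9089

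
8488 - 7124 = 1364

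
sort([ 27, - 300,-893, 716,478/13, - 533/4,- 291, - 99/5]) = [ - 893, -300,-291, -533/4 , - 99/5, 27, 478/13, 716]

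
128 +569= 697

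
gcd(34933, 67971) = 1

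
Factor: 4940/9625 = 988/1925  =  2^2*5^(-2)*7^( - 1)*11^ ( - 1)*13^1* 19^1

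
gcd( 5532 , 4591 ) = 1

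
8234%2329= 1247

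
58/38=29/19 = 1.53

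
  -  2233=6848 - 9081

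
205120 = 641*320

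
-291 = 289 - 580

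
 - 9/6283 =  - 1+6274/6283 = - 0.00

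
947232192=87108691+860123501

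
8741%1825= 1441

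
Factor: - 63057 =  - 3^1*21019^1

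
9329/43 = 216+41/43 = 216.95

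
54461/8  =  54461/8 = 6807.62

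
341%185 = 156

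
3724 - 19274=-15550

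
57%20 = 17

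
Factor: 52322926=2^1*26161463^1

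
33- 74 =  - 41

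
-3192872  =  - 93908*34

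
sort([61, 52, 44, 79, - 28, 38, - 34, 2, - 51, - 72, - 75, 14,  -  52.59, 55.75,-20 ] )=[ - 75,- 72,-52.59, - 51,-34,-28,-20, 2, 14,38, 44,52, 55.75, 61, 79 ] 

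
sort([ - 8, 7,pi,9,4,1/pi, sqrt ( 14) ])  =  [-8, 1/pi, pi, sqrt( 14),4, 7,9]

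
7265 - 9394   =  -2129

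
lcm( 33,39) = 429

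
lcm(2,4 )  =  4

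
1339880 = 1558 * 860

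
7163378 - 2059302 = 5104076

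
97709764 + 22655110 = 120364874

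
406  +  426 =832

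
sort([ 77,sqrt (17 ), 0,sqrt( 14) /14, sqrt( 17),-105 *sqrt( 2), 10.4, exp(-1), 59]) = [- 105*sqrt(2),0, sqrt(14)/14 , exp( - 1), sqrt (17),sqrt( 17 ), 10.4,59, 77 ]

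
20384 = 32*637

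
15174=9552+5622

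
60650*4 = 242600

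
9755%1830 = 605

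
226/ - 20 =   -  113/10 = - 11.30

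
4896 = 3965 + 931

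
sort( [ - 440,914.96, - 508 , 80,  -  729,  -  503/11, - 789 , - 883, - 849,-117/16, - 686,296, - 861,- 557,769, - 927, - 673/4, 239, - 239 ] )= [-927, - 883,-861, - 849 , - 789, - 729, - 686, - 557, - 508, - 440, - 239,- 673/4,  -  503/11, - 117/16,80,  239, 296,769,914.96 ]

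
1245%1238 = 7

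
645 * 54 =34830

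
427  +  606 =1033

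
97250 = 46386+50864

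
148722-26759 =121963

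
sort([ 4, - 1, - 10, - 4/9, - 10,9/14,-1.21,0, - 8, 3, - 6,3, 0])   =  [  -  10, - 10 , - 8, - 6, - 1.21,-1, - 4/9, 0,0, 9/14, 3,  3,4 ] 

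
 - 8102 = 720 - 8822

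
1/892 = 1/892 = 0.00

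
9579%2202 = 771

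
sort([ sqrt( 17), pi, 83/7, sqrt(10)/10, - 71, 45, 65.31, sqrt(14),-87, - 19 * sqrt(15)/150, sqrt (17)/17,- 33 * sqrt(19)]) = [-33*sqrt( 19 ), - 87, - 71, - 19 * sqrt (15)/150,sqrt(17) /17,  sqrt ( 10) /10, pi,sqrt(14),  sqrt(17),  83/7,45, 65.31] 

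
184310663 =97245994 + 87064669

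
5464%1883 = 1698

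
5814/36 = 323/2= 161.50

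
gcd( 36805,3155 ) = 5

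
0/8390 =0= 0.00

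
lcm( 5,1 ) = 5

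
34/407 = 34/407 = 0.08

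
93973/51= 1842 + 31/51 = 1842.61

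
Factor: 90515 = 5^1*43^1 *421^1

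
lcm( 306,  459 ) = 918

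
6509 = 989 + 5520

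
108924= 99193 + 9731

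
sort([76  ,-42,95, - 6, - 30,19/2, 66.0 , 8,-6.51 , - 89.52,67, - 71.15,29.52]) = [ - 89.52, - 71.15, - 42, - 30, -6.51,-6, 8,19/2,29.52,66.0,67,  76,95 ] 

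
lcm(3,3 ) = 3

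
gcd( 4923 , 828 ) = 9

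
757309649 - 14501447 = 742808202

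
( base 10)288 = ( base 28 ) a8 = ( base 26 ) b2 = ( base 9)350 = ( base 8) 440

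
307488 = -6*( - 51248 ) 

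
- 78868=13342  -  92210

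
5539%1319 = 263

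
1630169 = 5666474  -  4036305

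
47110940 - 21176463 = 25934477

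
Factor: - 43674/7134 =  - 41^( - 1 )*251^1= - 251/41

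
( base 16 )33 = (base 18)2F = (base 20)2B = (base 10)51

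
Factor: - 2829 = -3^1*23^1*41^1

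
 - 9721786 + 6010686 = - 3711100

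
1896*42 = 79632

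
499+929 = 1428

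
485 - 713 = -228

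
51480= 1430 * 36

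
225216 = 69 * 3264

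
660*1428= 942480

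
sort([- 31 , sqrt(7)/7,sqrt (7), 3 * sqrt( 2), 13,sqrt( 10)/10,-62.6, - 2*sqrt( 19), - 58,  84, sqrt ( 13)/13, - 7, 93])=[ - 62.6,  -  58, - 31, - 2*sqrt( 19 ), - 7,sqrt( 13)/13,sqrt(10)/10,sqrt( 7) /7, sqrt( 7),3*sqrt( 2), 13, 84,93] 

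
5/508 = 5/508 = 0.01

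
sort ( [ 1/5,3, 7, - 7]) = [ - 7 , 1/5,3,7 ] 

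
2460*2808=6907680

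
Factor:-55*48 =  -2^4*3^1*5^1*11^1  =  - 2640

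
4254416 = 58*73352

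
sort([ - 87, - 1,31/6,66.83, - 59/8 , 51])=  [ - 87, - 59/8, - 1,31/6,51,66.83 ] 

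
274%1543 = 274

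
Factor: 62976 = 2^9*3^1*41^1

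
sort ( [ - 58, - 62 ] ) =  [  -  62 , - 58 ] 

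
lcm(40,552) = 2760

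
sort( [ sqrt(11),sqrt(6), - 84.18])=[-84.18,  sqrt(6 ),sqrt( 11)] 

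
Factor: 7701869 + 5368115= 2^5*408437^1 =13069984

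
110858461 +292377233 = 403235694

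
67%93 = 67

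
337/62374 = 337/62374 = 0.01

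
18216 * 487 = 8871192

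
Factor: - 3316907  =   - 11^1*31^1*71^1*137^1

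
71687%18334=16685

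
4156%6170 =4156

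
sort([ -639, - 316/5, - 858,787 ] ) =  [ - 858 , - 639, - 316/5 , 787] 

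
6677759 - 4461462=2216297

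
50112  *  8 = 400896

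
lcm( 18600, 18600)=18600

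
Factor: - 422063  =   - 422063^1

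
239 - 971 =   -  732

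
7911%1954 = 95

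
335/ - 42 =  - 335/42 = -7.98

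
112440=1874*60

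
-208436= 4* (  -  52109 ) 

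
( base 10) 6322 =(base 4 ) 1202302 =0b1100010110010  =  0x18B2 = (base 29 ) 7f0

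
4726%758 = 178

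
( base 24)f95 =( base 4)2022131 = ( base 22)i6h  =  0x229D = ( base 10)8861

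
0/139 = 0=0.00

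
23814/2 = 11907=11907.00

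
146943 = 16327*9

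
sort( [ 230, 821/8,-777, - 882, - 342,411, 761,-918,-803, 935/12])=[-918, - 882,-803 ,-777, - 342,935/12, 821/8, 230  ,  411, 761]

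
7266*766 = 5565756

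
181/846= 181/846 = 0.21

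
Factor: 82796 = 2^2*7^1*2957^1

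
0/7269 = 0= 0.00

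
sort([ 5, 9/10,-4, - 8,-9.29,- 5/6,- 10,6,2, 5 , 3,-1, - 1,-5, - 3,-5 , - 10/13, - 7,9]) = [ - 10 ,-9.29,-8 ,-7, - 5 , - 5, - 4, - 3,  -  1 , - 1, - 5/6, -10/13,9/10, 2, 3,5, 5, 6,9 ]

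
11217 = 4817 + 6400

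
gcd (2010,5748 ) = 6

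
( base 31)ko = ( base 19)1eh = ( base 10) 644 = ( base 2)1010000100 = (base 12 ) 458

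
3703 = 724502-720799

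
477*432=206064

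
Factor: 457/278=2^(  -  1 )*139^( - 1 )* 457^1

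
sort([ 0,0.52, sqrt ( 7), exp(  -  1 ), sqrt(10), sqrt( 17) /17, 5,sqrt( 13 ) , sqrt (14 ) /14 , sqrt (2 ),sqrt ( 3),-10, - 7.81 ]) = [ - 10, - 7.81,0, sqrt (17 )/17,sqrt( 14) /14 , exp(-1 ), 0.52,sqrt( 2),  sqrt( 3 ), sqrt ( 7 ), sqrt( 10), sqrt( 13) , 5] 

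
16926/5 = 3385 + 1/5= 3385.20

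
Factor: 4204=2^2*1051^1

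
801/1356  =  267/452 = 0.59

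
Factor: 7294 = 2^1*7^1*521^1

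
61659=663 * 93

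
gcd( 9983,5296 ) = 1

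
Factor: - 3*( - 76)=2^2*3^1*19^1 = 228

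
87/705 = 29/235 = 0.12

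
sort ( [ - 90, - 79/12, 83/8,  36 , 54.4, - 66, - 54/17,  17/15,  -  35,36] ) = [ - 90, - 66,-35, - 79/12,- 54/17,17/15, 83/8,36,36,54.4]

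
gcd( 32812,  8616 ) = 4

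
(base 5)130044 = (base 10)5024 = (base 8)11640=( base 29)5S7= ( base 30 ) 5he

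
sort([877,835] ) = [ 835, 877]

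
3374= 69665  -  66291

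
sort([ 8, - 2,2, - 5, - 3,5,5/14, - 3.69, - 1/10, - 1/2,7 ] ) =[ - 5, - 3.69,-3, - 2, - 1/2,-1/10,  5/14,  2,5,7, 8]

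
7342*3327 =24426834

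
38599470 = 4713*8190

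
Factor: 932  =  2^2*233^1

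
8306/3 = 2768 +2/3 = 2768.67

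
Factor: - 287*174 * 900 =-2^3 * 3^3 * 5^2 * 7^1 * 29^1 * 41^1 = - 44944200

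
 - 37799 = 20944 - 58743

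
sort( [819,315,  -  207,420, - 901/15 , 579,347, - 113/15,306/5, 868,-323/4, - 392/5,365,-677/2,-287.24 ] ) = [ - 677/2 , - 287.24,  -  207,-323/4, - 392/5, - 901/15,  -  113/15 , 306/5,315, 347,365 , 420 , 579,819, 868 ]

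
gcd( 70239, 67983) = 3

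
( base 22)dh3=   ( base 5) 203134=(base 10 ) 6669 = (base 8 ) 15015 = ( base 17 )1615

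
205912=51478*4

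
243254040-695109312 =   -  451855272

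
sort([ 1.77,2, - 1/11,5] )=[ - 1/11, 1.77,2,5]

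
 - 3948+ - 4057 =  -8005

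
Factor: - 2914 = -2^1 * 31^1*47^1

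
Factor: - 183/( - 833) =3^1*7^ (-2)*17^( - 1) * 61^1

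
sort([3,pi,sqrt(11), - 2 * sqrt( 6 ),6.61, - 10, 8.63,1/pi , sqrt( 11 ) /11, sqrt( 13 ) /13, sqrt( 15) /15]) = [  -  10,  -  2 * sqrt(6 ) , sqrt(15 ) /15, sqrt( 13)/13,sqrt(11)/11,  1/pi, 3, pi  ,  sqrt(11 ), 6.61,8.63]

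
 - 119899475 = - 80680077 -39219398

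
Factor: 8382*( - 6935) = -58129170 = -  2^1*3^1* 5^1 * 11^1*19^1*73^1*127^1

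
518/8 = 259/4 =64.75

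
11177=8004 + 3173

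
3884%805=664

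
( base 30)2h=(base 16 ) 4d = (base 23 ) 38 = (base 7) 140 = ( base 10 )77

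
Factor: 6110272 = 2^6*7^1* 23^1 * 593^1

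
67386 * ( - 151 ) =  - 10175286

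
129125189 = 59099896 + 70025293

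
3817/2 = 1908 + 1/2 = 1908.50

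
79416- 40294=39122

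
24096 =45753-21657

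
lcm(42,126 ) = 126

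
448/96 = 4 + 2/3 = 4.67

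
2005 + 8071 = 10076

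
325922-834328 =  - 508406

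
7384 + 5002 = 12386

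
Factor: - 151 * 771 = -3^1 * 151^1*257^1 = - 116421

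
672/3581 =672/3581= 0.19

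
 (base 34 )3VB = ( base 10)4533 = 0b1000110110101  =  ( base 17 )FBB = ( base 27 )65o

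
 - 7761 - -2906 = -4855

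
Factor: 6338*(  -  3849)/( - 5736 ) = 2^(- 2 )*239^( - 1 )*1283^1*3169^1 = 4065827/956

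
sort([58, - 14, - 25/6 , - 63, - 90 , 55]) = [ - 90,-63, - 14, - 25/6,55, 58]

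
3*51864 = 155592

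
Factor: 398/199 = 2^1= 2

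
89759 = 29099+60660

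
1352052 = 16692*81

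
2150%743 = 664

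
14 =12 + 2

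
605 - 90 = 515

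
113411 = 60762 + 52649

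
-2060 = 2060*( - 1 ) 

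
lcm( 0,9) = 0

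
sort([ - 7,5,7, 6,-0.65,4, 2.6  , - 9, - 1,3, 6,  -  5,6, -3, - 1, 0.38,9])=[ - 9, - 7, - 5, - 3,-1, - 1, -0.65, 0.38,2.6, 3, 4, 5,  6 , 6, 6,7, 9 ]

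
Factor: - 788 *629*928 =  - 459965056 = - 2^7 * 17^1*29^1*37^1*197^1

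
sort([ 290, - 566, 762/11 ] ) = [ - 566, 762/11,290]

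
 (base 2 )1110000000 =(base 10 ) 896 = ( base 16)380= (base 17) 31c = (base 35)PL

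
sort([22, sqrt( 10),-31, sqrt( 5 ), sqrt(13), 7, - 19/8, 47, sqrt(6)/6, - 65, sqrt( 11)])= [  -  65  , - 31, - 19/8,sqrt( 6)/6,sqrt(5), sqrt(10), sqrt( 11),sqrt( 13 ),7,22, 47 ]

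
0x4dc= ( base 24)23k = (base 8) 2334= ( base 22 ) 2cc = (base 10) 1244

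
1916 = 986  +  930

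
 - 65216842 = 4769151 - 69985993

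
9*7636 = 68724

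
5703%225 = 78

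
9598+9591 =19189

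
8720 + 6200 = 14920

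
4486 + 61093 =65579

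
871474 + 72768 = 944242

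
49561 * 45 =2230245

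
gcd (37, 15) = 1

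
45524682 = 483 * 94254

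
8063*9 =72567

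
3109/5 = 3109/5 = 621.80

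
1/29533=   1/29533 =0.00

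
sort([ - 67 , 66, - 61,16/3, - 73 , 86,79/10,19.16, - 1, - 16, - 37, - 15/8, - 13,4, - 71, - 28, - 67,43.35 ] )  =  [ - 73, - 71,-67,-67,-61 , - 37, - 28,- 16, - 13, - 15/8, - 1,4,16/3,79/10,  19.16,43.35, 66, 86 ]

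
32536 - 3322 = 29214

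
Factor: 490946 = 2^1*245473^1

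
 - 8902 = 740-9642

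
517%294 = 223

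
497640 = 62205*8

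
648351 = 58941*11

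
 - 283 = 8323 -8606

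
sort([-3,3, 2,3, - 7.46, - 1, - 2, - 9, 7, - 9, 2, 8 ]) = [  -  9, - 9, - 7.46, - 3, - 2,-1, 2 , 2,  3,3, 7, 8] 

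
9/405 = 1/45=0.02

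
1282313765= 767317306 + 514996459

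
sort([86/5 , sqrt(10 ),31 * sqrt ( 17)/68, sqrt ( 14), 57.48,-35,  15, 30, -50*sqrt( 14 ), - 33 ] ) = [ - 50 * sqrt(14), - 35, - 33,31*sqrt( 17)/68, sqrt(10), sqrt( 14), 15, 86/5 , 30,57.48 ]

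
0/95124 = 0 = 0.00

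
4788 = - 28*( - 171)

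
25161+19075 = 44236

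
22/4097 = 22/4097  =  0.01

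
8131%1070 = 641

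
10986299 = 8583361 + 2402938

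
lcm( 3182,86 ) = 3182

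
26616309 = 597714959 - 571098650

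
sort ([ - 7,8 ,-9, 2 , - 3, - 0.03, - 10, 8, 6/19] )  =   [-10, - 9, - 7, - 3, - 0.03, 6/19, 2, 8, 8]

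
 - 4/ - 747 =4/747 = 0.01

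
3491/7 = 3491/7 = 498.71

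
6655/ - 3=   -2219 + 2/3  =  - 2218.33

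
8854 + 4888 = 13742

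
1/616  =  1/616 = 0.00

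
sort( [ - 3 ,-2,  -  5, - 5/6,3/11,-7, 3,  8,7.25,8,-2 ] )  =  [ - 7,  -  5,-3,  -  2, - 2, - 5/6,3/11, 3,7.25,  8, 8 ] 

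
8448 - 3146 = 5302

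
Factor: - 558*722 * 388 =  - 156315888 = -  2^4*3^2*19^2*31^1*97^1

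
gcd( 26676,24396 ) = 228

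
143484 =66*2174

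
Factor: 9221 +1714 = 3^7 * 5^1 =10935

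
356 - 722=-366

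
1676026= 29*57794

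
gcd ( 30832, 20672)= 16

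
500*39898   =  19949000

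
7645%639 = 616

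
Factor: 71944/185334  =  92/237= 2^2* 3^ ( - 1)*23^1*79^( - 1 )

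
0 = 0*69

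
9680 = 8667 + 1013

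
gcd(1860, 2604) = 372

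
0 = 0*4446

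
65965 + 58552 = 124517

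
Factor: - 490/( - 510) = 3^( - 1)*7^2*17^ ( - 1) = 49/51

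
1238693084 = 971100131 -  - 267592953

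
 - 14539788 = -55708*261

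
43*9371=402953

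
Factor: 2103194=2^1*739^1*1423^1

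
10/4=5/2 = 2.50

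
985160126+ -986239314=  - 1079188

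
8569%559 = 184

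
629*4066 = 2557514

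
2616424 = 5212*502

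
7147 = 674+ 6473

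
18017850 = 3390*5315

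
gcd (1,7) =1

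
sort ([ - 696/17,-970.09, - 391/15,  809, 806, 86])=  [ - 970.09, - 696/17, - 391/15,86,806,809 ]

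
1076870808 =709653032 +367217776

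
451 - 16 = 435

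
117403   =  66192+51211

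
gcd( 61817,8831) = 8831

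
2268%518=196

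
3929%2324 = 1605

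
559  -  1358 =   -  799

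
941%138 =113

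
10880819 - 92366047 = -81485228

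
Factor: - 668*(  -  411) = 2^2*3^1*137^1*167^1=274548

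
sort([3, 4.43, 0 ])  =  [0, 3,4.43 ] 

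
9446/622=4723/311 = 15.19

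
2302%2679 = 2302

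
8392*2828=23732576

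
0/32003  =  0 = 0.00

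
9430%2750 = 1180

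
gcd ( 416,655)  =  1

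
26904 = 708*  38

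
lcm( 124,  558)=1116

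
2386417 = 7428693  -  5042276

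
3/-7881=-1/2627 = - 0.00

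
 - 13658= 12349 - 26007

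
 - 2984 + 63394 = 60410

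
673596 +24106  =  697702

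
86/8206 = 43/4103 = 0.01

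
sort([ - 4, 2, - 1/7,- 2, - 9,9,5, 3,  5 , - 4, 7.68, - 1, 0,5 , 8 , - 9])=[- 9, - 9, - 4 , - 4 , - 2, - 1, - 1/7,0,  2, 3,5, 5, 5, 7.68, 8 , 9] 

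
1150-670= 480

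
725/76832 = 725/76832 = 0.01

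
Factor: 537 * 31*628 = 2^2 * 3^1* 31^1* 157^1*179^1 = 10454316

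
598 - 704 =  - 106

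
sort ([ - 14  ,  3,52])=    [ - 14, 3,52]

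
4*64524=258096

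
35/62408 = 35/62408 = 0.00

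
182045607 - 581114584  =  -399068977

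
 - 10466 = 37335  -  47801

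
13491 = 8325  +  5166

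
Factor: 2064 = 2^4*3^1*43^1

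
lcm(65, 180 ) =2340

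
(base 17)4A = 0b1001110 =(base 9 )86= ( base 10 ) 78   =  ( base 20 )3i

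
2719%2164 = 555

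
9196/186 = 4598/93 = 49.44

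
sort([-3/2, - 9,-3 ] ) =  [ - 9, - 3,-3/2]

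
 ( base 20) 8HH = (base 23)6gf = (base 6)24245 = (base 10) 3557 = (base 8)6745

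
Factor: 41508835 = 5^1*109^1 * 76163^1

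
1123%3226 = 1123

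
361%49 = 18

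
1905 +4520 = 6425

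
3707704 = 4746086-1038382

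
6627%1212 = 567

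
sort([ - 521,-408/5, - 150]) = [  -  521,-150,-408/5 ] 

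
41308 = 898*46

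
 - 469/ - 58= 469/58 = 8.09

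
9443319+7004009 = 16447328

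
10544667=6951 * 1517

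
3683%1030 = 593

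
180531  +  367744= 548275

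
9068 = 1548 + 7520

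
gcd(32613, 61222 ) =7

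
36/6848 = 9/1712 = 0.01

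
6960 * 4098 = 28522080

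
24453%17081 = 7372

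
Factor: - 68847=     -  3^1*53^1*433^1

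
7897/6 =7897/6 =1316.17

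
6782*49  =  332318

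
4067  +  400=4467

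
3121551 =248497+2873054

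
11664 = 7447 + 4217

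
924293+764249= 1688542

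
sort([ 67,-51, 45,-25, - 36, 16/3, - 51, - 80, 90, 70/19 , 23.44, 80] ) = [ - 80, - 51, - 51,-36,  -  25,70/19,16/3,23.44, 45,67,80, 90 ] 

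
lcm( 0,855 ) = 0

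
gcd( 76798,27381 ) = 1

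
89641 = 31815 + 57826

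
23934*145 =3470430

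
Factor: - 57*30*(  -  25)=2^1*3^2*5^3 * 19^1= 42750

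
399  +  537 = 936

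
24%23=1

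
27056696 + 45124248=72180944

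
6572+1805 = 8377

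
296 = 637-341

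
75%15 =0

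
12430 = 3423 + 9007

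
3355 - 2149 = 1206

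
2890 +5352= 8242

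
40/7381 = 40/7381 = 0.01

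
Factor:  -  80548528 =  -2^4*5034283^1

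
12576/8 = 1572 = 1572.00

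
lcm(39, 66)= 858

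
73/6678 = 73/6678 =0.01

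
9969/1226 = 9969/1226  =  8.13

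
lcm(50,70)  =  350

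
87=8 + 79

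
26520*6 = 159120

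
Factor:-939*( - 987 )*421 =3^2*7^1*47^1*313^1*421^1  =  390179853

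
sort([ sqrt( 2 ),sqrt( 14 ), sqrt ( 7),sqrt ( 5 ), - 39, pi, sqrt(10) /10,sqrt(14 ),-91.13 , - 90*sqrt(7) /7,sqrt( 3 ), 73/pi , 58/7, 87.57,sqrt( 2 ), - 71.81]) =[-91.13, - 71.81, - 39, - 90*sqrt( 7)/7,sqrt( 10 ) /10,sqrt ( 2), sqrt(2 ),sqrt ( 3),sqrt(5 ),sqrt( 7 ), pi, sqrt(14) , sqrt(14),  58/7,73/pi , 87.57 ] 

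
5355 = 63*85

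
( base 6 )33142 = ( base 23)8fl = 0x11F6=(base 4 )1013312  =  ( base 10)4598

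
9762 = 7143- - 2619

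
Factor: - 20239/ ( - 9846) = 37/18 =2^( -1 )*3^( -2 )*37^1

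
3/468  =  1/156 = 0.01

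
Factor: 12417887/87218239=19^1*29^1*31^1*  727^1*4339^(-1 )*20101^(-1) 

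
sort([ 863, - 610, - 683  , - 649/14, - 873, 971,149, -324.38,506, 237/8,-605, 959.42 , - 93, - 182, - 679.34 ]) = [ - 873  , - 683, - 679.34 , - 610, - 605,-324.38,  -  182, - 93, - 649/14,237/8, 149,506, 863,959.42, 971]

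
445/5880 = 89/1176 = 0.08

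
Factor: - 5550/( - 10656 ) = 2^( - 4 ) * 3^( -1 )*5^2  =  25/48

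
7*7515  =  52605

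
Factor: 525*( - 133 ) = -69825= - 3^1*5^2*7^2*19^1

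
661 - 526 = 135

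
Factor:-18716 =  - 2^2*4679^1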